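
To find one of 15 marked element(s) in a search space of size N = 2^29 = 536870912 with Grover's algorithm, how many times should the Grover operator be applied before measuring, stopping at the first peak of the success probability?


After j Grover iterations the success probability is P(j) = sin^2((2j+1)*theta), where sin(theta) = sqrt(k/N).
N = 2^29 = 536870912, k = 15
sin(theta) = sqrt(k/N) = 0.0001671516594
theta = arcsin(sqrt(k/N)) = 0.0001671516602 rad
P(j) reaches its first maximum when (2j+1)*theta is as close as possible to pi/2, i.e. j = round(pi/(4*theta) - 1/2).
pi/(4*theta) - 1/2 = 4698.2159
(For comparison, the common estimate pi/4 * sqrt(N/k) = 4698.7159; the exact maximiser is used here.)
Optimal iterations = 4698

4698


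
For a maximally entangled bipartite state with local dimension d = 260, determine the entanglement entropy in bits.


For a maximally entangled state in d x d:
S = log2(d) = log2(260)
= 8.0224

8.0224


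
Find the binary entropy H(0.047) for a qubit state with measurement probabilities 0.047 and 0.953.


S = -p*log2(p) - (1-p)*log2(1-p)
p = 0.0470, 1-p = 0.9530
= -0.0470 * log2(0.0470) - 0.9530 * log2(0.9530)
= -(-0.2073) - (-0.0662)
= 0.2735

0.2735


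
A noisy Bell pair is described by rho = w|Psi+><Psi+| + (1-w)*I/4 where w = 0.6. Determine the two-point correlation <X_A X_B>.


|Psi+> = (|01> + |10>)/sqrt(2)
For the pure Bell state, <X_A X_B> = +1 (Bell-state Pauli correlator).
The maximally-mixed part I/4 has tr(I/4 * P tensor P) = 0 for any traceless Pauli P.
So <X_A X_B>_rho = w * (+1) + (1 - w) * 0
= 0.6 * (+1)
= 0.6000

0.6000


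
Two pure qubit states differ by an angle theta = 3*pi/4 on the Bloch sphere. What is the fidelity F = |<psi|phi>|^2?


For states separated by angle theta on Bloch sphere:
F = cos^2(theta/2)
theta = 3*pi/4 = 2.3562
theta/2 = 1.1781
cos(theta/2) = 0.3827
F = 0.1464

0.1464


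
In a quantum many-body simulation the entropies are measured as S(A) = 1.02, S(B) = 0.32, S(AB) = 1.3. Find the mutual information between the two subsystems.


I(A:B) = S(A) + S(B) - S(AB)
= 1.02 + 0.32 - 1.3
= 0.0400

0.0400


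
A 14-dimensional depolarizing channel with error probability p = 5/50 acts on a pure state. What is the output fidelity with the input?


F = (1-p) + p/d
= (1 - 0.1000) + 0.1000/14
= 0.9000 + 0.0071
= 0.9071

0.9071


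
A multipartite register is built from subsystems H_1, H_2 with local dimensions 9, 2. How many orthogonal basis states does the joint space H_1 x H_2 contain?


dim(H_1 x H_2) = 9 * 2
= 18

18


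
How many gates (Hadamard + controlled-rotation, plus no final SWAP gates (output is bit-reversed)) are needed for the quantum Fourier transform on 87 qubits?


Hadamard gates: 87
Controlled rotations: n*(n-1)/2 = 87*86/2 = 3741
SWAP gates: 0 (omitted)
Total = 87 + 3741
= 3828

3828


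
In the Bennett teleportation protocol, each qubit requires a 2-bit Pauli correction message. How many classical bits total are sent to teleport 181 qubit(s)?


Quantum teleportation requires 2 classical bits per qubit teleported.
181 qubit(s) -> 2 * 181 = 362 classical bits

362


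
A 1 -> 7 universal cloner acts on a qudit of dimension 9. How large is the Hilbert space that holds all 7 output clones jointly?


Output space = H^(tensor 7) where dim(H) = 9
dim = 9^7
= 81 (after 2 factors)
= 729 (after 3 factors)
= 6561 (after 4 factors)
= 59049 (after 5 factors)
= 531441 (after 6 factors)
= 4782969 (after 7 factors)
= 4782969

4782969


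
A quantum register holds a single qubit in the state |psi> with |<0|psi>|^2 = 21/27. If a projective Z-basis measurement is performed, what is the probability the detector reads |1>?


|alpha|^2 = 21/27 = 0.7778
|beta|^2 = 1 - 21/27 = 6/27 = 0.2222
P(|1>) = |beta|^2 = 0.2222

0.2222


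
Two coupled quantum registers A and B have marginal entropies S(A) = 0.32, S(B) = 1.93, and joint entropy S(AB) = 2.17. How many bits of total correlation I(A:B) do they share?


I(A:B) = S(A) + S(B) - S(AB)
= 0.32 + 1.93 - 2.17
= 0.0800

0.0800


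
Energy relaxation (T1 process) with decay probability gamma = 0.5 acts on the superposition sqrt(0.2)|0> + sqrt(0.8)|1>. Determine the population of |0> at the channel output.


For amplitude damping with parameter gamma on state sqrt(a)|0> + sqrt(b)|1>:
alpha^2 = 0.2, beta^2 = 0.8
P(|0>) = alpha^2 + gamma * beta^2
= 0.2 + 0.5 * 0.8
= 0.2 + 0.4000
= 0.6000

0.6000


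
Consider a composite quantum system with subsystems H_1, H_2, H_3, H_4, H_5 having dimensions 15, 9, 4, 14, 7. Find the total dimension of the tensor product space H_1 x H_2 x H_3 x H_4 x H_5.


dim(H_1 x H_2 x H_3 x H_4 x H_5) = 15 * 9 * 4 * 14 * 7
= 135 * 4 * 14 * 7
= 540 * 14 * 7
= 7560 * 7
= 52920

52920


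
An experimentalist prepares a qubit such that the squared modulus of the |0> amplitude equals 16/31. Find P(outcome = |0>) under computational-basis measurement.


|alpha|^2 = 16/31 = 0.5161
|beta|^2 = 1 - 16/31 = 15/31 = 0.4839
P(|0>) = |alpha|^2 = 0.5161

0.5161


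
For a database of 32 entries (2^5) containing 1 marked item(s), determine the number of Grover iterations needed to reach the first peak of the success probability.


After j Grover iterations the success probability is P(j) = sin^2((2j+1)*theta), where sin(theta) = sqrt(k/N).
N = 2^5 = 32, k = 1
sin(theta) = sqrt(k/N) = 0.1767766953
theta = arcsin(sqrt(k/N)) = 0.1777106008 rad
P(j) reaches its first maximum when (2j+1)*theta is as close as possible to pi/2, i.e. j = round(pi/(4*theta) - 1/2).
pi/(4*theta) - 1/2 = 3.9195
(For comparison, the common estimate pi/4 * sqrt(N/k) = 4.4429; the exact maximiser is used here.)
Optimal iterations = 4

4


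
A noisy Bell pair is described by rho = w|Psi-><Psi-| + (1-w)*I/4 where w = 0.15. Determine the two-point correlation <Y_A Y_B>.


|Psi-> = (|01> - |10>)/sqrt(2)
For the pure Bell state, <Y_A Y_B> = -1 (Bell-state Pauli correlator).
The maximally-mixed part I/4 has tr(I/4 * P tensor P) = 0 for any traceless Pauli P.
So <Y_A Y_B>_rho = w * (-1) + (1 - w) * 0
= 0.15 * (-1)
= -0.1500

-0.1500


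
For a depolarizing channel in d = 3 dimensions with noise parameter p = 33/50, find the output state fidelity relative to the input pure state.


F = (1-p) + p/d
= (1 - 0.6600) + 0.6600/3
= 0.3400 + 0.2200
= 0.5600

0.5600


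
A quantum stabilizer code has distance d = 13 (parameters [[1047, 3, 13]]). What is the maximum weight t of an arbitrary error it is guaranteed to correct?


Code parameters: [[1047, 3, 13]], distance d = 13.
Number of correctable errors = floor((d-1)/2)
= floor((13 - 1)/2)
= floor(12/2)
= 6

6


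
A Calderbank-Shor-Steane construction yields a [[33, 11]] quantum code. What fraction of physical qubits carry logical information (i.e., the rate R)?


Code rate R = k/n
= 11/33
= 0.3333

0.3333


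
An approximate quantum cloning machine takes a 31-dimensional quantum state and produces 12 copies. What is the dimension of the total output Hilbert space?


Output space = H^(tensor 12) where dim(H) = 31
dim = 31^12
= 961 (after 2 factors)
= 29791 (after 3 factors)
= 923521 (after 4 factors)
= 28629151 (after 5 factors)
= 887503681 (after 6 factors)
= 27512614111 (after 7 factors)
= 852891037441 (after 8 factors)
= 26439622160671 (after 9 factors)
= 819628286980801 (after 10 factors)
= 25408476896404831 (after 11 factors)
= 787662783788549761 (after 12 factors)
= 787662783788549761

787662783788549761


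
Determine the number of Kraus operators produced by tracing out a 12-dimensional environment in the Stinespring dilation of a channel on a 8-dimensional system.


Tracing out the environment in an orthonormal basis {|i>_E} gives Kraus operators K_i = <i|_E U |0>_E.
Number of Kraus operators = dim(H_env) = d_env
= 12

12


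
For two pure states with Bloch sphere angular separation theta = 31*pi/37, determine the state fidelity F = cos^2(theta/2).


For states separated by angle theta on Bloch sphere:
F = cos^2(theta/2)
theta = 31*pi/37 = 2.6321
theta/2 = 1.3161
cos(theta/2) = 0.2520
F = 0.0635

0.0635


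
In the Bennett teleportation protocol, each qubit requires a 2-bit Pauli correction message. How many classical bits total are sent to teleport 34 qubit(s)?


Quantum teleportation requires 2 classical bits per qubit teleported.
34 qubit(s) -> 2 * 34 = 68 classical bits

68


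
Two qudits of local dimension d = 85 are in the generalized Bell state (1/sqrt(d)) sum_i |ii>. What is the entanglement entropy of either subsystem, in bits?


For a maximally entangled state in d x d:
S = log2(d) = log2(85)
= 6.4094

6.4094


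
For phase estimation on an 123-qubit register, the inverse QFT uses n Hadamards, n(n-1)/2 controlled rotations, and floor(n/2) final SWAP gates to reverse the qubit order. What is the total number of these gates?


Hadamard gates: 123
Controlled rotations: n*(n-1)/2 = 123*122/2 = 7503
SWAP gates: floor(n/2) = floor(123/2) = 61
Total = 123 + 7503 + 61
= 7687

7687


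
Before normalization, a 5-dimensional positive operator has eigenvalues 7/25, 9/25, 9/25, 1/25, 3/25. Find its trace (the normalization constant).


tr(M) = sum of eigenvalues
= 7/25 + 9/25 + 9/25 + 1/25 + 3/25
= 29/25
= 1.1600

1.1600


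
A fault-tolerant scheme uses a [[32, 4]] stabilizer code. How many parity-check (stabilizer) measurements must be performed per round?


For an [[n,k]] stabilizer code:
Number of stabilizer generators = n - k
= 32 - 4
= 28

28


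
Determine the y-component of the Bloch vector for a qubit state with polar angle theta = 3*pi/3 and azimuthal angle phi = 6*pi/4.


theta = 3.1416, phi = 4.7124
r_y = sin(theta)*sin(phi) = 0.0000 * -1.0000
r_y = 0.0000

0.0000


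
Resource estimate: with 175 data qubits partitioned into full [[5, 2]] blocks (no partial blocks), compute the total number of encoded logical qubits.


Each code block uses 5 physical qubits for 2 logical qubit(s).
Number of complete blocks = floor(175 / 5) = 35
Logical qubits = 35 * 2
= 70

70


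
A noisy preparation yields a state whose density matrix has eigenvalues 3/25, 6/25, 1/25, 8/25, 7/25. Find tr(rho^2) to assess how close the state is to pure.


tr(rho^2) = sum of eigenvalues squared
= (3/25)^2 + (6/25)^2 + (1/25)^2 + (8/25)^2 + (7/25)^2
= (9 + 36 + 1 + 64 + 49) / 625
= 159/625
= 0.2544

0.2544


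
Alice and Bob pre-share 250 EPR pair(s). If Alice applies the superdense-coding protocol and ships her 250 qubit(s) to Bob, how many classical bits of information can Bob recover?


Superdense coding allows 2 classical bits per shared entangled pair.
250 pair(s) -> 2 * 250 = 500 classical bits

500


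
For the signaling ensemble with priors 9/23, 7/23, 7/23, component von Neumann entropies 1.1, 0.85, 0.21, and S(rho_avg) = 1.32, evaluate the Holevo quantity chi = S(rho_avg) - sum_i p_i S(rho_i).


chi = S(rho) - sum_i p_i * S(rho_i)
Weighted entropy = 9/23 * 1.1 + 7/23 * 0.85 + 7/23 * 0.21
= 0.7530
chi = 1.32 - 0.7530
= 0.5670

0.5670


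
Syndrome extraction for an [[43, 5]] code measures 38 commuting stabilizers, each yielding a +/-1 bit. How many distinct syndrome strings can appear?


Each stabilizer generator gives a binary (+1 or -1) measurement outcome.
With 38 independent generators:
Total syndromes = 2^38
= 274877906944

274877906944


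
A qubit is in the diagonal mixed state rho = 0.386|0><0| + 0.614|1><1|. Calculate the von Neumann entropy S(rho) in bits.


S = -p*log2(p) - (1-p)*log2(1-p)
p = 0.3860, 1-p = 0.6140
= -0.3860 * log2(0.3860) - 0.6140 * log2(0.6140)
= -(-0.5301) - (-0.4321)
= 0.9622

0.9622


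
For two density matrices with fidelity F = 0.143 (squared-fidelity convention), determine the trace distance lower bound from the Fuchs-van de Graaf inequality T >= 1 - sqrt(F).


Fuchs-van de Graaf (squared-fidelity convention): 1 - sqrt(F) <= T <= sqrt(1 - F).
Lower bound: T >= 1 - sqrt(F)
sqrt(F) = sqrt(0.143) = 0.3782
T >= 1 - 0.3782
T >= 0.6218

0.6218


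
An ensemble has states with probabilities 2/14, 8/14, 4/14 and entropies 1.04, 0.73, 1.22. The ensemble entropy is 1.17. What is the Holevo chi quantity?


chi = S(rho) - sum_i p_i * S(rho_i)
Weighted entropy = 2/14 * 1.04 + 8/14 * 0.73 + 4/14 * 1.22
= 0.9143
chi = 1.17 - 0.9143
= 0.2557

0.2557


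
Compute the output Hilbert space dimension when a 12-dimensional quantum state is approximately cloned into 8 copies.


Output space = H^(tensor 8) where dim(H) = 12
dim = 12^8
= 144 (after 2 factors)
= 1728 (after 3 factors)
= 20736 (after 4 factors)
= 248832 (after 5 factors)
= 2985984 (after 6 factors)
= 35831808 (after 7 factors)
= 429981696 (after 8 factors)
= 429981696

429981696


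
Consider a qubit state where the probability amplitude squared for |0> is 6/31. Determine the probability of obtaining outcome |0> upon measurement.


|alpha|^2 = 6/31 = 0.1935
|beta|^2 = 1 - 6/31 = 25/31 = 0.8065
P(|0>) = |alpha|^2 = 0.1935

0.1935


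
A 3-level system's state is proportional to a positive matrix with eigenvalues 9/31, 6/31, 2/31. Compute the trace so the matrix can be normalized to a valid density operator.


tr(M) = sum of eigenvalues
= 9/31 + 6/31 + 2/31
= 17/31
= 0.5484

0.5484


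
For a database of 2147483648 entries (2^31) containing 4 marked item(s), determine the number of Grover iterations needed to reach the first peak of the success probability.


After j Grover iterations the success probability is P(j) = sin^2((2j+1)*theta), where sin(theta) = sqrt(k/N).
N = 2^31 = 2147483648, k = 4
sin(theta) = sqrt(k/N) = 4.315837288e-05
theta = arcsin(sqrt(k/N)) = 4.315837289e-05 rad
P(j) reaches its first maximum when (2j+1)*theta is as close as possible to pi/2, i.e. j = round(pi/(4*theta) - 1/2).
pi/(4*theta) - 1/2 = 18197.5485
(For comparison, the common estimate pi/4 * sqrt(N/k) = 18198.0485; the exact maximiser is used here.)
Optimal iterations = 18198

18198


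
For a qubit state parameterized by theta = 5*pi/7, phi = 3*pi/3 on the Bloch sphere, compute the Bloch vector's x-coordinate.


theta = 2.2440, phi = 3.1416
r_x = sin(theta)*cos(phi) = 0.7818 * -1.0000
r_x = -0.7818

-0.7818


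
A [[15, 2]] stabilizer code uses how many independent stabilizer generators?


For an [[n,k]] stabilizer code:
Number of stabilizer generators = n - k
= 15 - 2
= 13

13


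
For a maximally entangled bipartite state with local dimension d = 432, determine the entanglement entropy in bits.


For a maximally entangled state in d x d:
S = log2(d) = log2(432)
= 8.7549

8.7549


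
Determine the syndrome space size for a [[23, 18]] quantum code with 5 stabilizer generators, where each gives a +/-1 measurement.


Each stabilizer generator gives a binary (+1 or -1) measurement outcome.
With 5 independent generators:
Total syndromes = 2^5
= 32

32


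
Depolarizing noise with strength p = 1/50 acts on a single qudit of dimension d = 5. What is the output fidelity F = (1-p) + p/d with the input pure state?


F = (1-p) + p/d
= (1 - 0.0200) + 0.0200/5
= 0.9800 + 0.0040
= 0.9840

0.9840


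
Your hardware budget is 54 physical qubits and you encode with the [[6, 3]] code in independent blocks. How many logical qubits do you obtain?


Each code block uses 6 physical qubits for 3 logical qubit(s).
Number of complete blocks = floor(54 / 6) = 9
Logical qubits = 9 * 3
= 27

27


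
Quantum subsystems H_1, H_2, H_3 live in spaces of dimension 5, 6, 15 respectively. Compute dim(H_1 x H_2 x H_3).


dim(H_1 x H_2 x H_3) = 5 * 6 * 15
= 30 * 15
= 450

450


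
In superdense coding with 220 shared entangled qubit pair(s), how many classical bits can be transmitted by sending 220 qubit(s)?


Superdense coding allows 2 classical bits per shared entangled pair.
220 pair(s) -> 2 * 220 = 440 classical bits

440


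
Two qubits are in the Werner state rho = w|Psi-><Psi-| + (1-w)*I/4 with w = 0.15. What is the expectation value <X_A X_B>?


|Psi-> = (|01> - |10>)/sqrt(2)
For the pure Bell state, <X_A X_B> = -1 (Bell-state Pauli correlator).
The maximally-mixed part I/4 has tr(I/4 * P tensor P) = 0 for any traceless Pauli P.
So <X_A X_B>_rho = w * (-1) + (1 - w) * 0
= 0.15 * (-1)
= -0.1500

-0.1500


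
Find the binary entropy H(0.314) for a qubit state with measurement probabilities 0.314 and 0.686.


S = -p*log2(p) - (1-p)*log2(1-p)
p = 0.3140, 1-p = 0.6860
= -0.3140 * log2(0.3140) - 0.6860 * log2(0.6860)
= -(-0.5247) - (-0.3730)
= 0.8977

0.8977


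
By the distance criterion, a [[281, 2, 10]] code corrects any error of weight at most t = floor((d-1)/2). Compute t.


Code parameters: [[281, 2, 10]], distance d = 10.
Number of correctable errors = floor((d-1)/2)
= floor((10 - 1)/2)
= floor(9/2)
= 4

4


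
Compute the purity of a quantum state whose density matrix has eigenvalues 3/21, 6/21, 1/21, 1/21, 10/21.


tr(rho^2) = sum of eigenvalues squared
= (3/21)^2 + (6/21)^2 + (1/21)^2 + (1/21)^2 + (10/21)^2
= (9 + 36 + 1 + 1 + 100) / 441
= 147/441
= 0.3333

0.3333


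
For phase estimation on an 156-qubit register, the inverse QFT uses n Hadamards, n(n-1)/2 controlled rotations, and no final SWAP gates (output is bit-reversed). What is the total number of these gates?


Hadamard gates: 156
Controlled rotations: n*(n-1)/2 = 156*155/2 = 12090
SWAP gates: 0 (omitted)
Total = 156 + 12090
= 12246

12246


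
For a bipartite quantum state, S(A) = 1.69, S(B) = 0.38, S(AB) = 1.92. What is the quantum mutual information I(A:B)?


I(A:B) = S(A) + S(B) - S(AB)
= 1.69 + 0.38 - 1.92
= 0.1500

0.1500


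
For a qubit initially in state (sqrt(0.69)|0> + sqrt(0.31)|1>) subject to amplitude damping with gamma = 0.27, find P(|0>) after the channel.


For amplitude damping with parameter gamma on state sqrt(a)|0> + sqrt(b)|1>:
alpha^2 = 0.69, beta^2 = 0.31
P(|0>) = alpha^2 + gamma * beta^2
= 0.69 + 0.27 * 0.31
= 0.69 + 0.0837
= 0.7737

0.7737


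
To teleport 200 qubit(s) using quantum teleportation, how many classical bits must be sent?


Quantum teleportation requires 2 classical bits per qubit teleported.
200 qubit(s) -> 2 * 200 = 400 classical bits

400


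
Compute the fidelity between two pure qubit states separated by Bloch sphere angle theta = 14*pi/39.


For states separated by angle theta on Bloch sphere:
F = cos^2(theta/2)
theta = 14*pi/39 = 1.1278
theta/2 = 0.5639
cos(theta/2) = 0.8452
F = 0.7143

0.7143


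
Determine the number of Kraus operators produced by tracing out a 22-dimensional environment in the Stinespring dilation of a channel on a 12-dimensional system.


Tracing out the environment in an orthonormal basis {|i>_E} gives Kraus operators K_i = <i|_E U |0>_E.
Number of Kraus operators = dim(H_env) = d_env
= 22

22


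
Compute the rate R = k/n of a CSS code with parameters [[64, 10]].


Code rate R = k/n
= 10/64
= 0.1562

0.1562


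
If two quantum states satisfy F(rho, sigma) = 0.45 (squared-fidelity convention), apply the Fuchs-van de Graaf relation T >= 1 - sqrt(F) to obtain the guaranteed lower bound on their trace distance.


Fuchs-van de Graaf (squared-fidelity convention): 1 - sqrt(F) <= T <= sqrt(1 - F).
Lower bound: T >= 1 - sqrt(F)
sqrt(F) = sqrt(0.45) = 0.6708
T >= 1 - 0.6708
T >= 0.3292

0.3292


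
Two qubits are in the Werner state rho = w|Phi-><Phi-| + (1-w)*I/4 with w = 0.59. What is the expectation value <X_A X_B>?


|Phi-> = (|00> - |11>)/sqrt(2)
For the pure Bell state, <X_A X_B> = -1 (Bell-state Pauli correlator).
The maximally-mixed part I/4 has tr(I/4 * P tensor P) = 0 for any traceless Pauli P.
So <X_A X_B>_rho = w * (-1) + (1 - w) * 0
= 0.59 * (-1)
= -0.5900

-0.5900


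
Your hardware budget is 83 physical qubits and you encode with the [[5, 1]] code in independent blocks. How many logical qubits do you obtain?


Each code block uses 5 physical qubits for 1 logical qubit(s).
Number of complete blocks = floor(83 / 5) = 16
Logical qubits = 16 * 1
= 16

16


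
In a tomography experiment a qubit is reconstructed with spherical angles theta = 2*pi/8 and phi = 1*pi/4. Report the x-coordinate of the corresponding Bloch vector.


theta = 0.7854, phi = 0.7854
r_x = sin(theta)*cos(phi) = 0.7071 * 0.7071
r_x = 0.5000

0.5000


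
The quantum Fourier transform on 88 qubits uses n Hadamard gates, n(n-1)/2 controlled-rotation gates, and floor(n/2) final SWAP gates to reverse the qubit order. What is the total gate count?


Hadamard gates: 88
Controlled rotations: n*(n-1)/2 = 88*87/2 = 3828
SWAP gates: floor(n/2) = floor(88/2) = 44
Total = 88 + 3828 + 44
= 3960

3960


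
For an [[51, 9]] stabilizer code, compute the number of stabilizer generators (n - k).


For an [[n,k]] stabilizer code:
Number of stabilizer generators = n - k
= 51 - 9
= 42

42


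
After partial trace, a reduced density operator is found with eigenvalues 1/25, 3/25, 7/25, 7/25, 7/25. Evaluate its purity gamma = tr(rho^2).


tr(rho^2) = sum of eigenvalues squared
= (1/25)^2 + (3/25)^2 + (7/25)^2 + (7/25)^2 + (7/25)^2
= (1 + 9 + 49 + 49 + 49) / 625
= 157/625
= 0.2512

0.2512


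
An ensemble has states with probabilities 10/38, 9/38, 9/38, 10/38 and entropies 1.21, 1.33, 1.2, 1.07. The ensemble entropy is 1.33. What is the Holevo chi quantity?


chi = S(rho) - sum_i p_i * S(rho_i)
Weighted entropy = 10/38 * 1.21 + 9/38 * 1.33 + 9/38 * 1.2 + 10/38 * 1.07
= 1.1992
chi = 1.33 - 1.1992
= 0.1308

0.1308


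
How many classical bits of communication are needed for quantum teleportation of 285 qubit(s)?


Quantum teleportation requires 2 classical bits per qubit teleported.
285 qubit(s) -> 2 * 285 = 570 classical bits

570


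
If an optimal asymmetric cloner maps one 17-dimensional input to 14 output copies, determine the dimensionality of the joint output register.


Output space = H^(tensor 14) where dim(H) = 17
dim = 17^14
= 289 (after 2 factors)
= 4913 (after 3 factors)
= 83521 (after 4 factors)
= 1419857 (after 5 factors)
= 24137569 (after 6 factors)
= 410338673 (after 7 factors)
= 6975757441 (after 8 factors)
= 118587876497 (after 9 factors)
= 2015993900449 (after 10 factors)
= 34271896307633 (after 11 factors)
= 582622237229761 (after 12 factors)
= 9904578032905937 (after 13 factors)
= 168377826559400929 (after 14 factors)
= 168377826559400929

168377826559400929


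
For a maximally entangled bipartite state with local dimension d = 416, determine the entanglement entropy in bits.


For a maximally entangled state in d x d:
S = log2(d) = log2(416)
= 8.7004

8.7004


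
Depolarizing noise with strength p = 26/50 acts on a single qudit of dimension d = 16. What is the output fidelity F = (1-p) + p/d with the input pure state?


F = (1-p) + p/d
= (1 - 0.5200) + 0.5200/16
= 0.4800 + 0.0325
= 0.5125

0.5125


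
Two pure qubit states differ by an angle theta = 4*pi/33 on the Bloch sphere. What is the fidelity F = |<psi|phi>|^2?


For states separated by angle theta on Bloch sphere:
F = cos^2(theta/2)
theta = 4*pi/33 = 0.3808
theta/2 = 0.1904
cos(theta/2) = 0.9819
F = 0.9642

0.9642


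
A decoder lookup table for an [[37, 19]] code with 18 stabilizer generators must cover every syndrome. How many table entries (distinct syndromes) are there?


Each stabilizer generator gives a binary (+1 or -1) measurement outcome.
With 18 independent generators:
Total syndromes = 2^18
= 262144

262144


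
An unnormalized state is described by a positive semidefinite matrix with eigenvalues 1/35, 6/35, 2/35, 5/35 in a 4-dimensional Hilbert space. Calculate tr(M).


tr(M) = sum of eigenvalues
= 1/35 + 6/35 + 2/35 + 5/35
= 14/35
= 0.4000

0.4000


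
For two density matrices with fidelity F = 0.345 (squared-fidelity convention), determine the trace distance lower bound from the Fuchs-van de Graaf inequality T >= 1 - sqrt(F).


Fuchs-van de Graaf (squared-fidelity convention): 1 - sqrt(F) <= T <= sqrt(1 - F).
Lower bound: T >= 1 - sqrt(F)
sqrt(F) = sqrt(0.345) = 0.5874
T >= 1 - 0.5874
T >= 0.4126

0.4126


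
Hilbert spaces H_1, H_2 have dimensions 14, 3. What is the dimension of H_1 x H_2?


dim(H_1 x H_2) = 14 * 3
= 42

42


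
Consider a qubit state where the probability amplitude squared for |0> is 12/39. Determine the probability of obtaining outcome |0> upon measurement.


|alpha|^2 = 12/39 = 0.3077
|beta|^2 = 1 - 12/39 = 27/39 = 0.6923
P(|0>) = |alpha|^2 = 0.3077

0.3077


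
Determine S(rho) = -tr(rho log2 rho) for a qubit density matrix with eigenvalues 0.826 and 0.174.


S = -p*log2(p) - (1-p)*log2(1-p)
p = 0.8260, 1-p = 0.1740
= -0.8260 * log2(0.8260) - 0.1740 * log2(0.1740)
= -(-0.2278) - (-0.4390)
= 0.6668

0.6668


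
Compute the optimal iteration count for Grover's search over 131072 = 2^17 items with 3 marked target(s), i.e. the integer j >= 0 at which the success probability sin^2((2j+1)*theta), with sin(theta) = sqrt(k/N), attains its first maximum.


After j Grover iterations the success probability is P(j) = sin^2((2j+1)*theta), where sin(theta) = sqrt(k/N).
N = 2^17 = 131072, k = 3
sin(theta) = sqrt(k/N) = 0.004784159654
theta = arcsin(sqrt(k/N)) = 0.004784177904 rad
P(j) reaches its first maximum when (2j+1)*theta is as close as possible to pi/2, i.e. j = round(pi/(4*theta) - 1/2).
pi/(4*theta) - 1/2 = 163.6658
(For comparison, the common estimate pi/4 * sqrt(N/k) = 164.1664; the exact maximiser is used here.)
Optimal iterations = 164

164


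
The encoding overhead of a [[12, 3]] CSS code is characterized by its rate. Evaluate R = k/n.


Code rate R = k/n
= 3/12
= 0.2500

0.2500


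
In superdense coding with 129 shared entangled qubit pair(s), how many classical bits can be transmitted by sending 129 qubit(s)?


Superdense coding allows 2 classical bits per shared entangled pair.
129 pair(s) -> 2 * 129 = 258 classical bits

258


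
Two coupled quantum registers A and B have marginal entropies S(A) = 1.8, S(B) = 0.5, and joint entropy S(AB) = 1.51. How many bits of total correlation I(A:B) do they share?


I(A:B) = S(A) + S(B) - S(AB)
= 1.8 + 0.5 - 1.51
= 0.7900

0.7900


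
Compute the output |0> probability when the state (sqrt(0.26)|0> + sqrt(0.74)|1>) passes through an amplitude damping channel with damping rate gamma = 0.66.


For amplitude damping with parameter gamma on state sqrt(a)|0> + sqrt(b)|1>:
alpha^2 = 0.26, beta^2 = 0.74
P(|0>) = alpha^2 + gamma * beta^2
= 0.26 + 0.66 * 0.74
= 0.26 + 0.4884
= 0.7484

0.7484


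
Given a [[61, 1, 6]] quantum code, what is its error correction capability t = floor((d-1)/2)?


Code parameters: [[61, 1, 6]], distance d = 6.
Number of correctable errors = floor((d-1)/2)
= floor((6 - 1)/2)
= floor(5/2)
= 2

2


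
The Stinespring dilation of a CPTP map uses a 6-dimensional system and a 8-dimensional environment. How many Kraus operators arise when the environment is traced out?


Tracing out the environment in an orthonormal basis {|i>_E} gives Kraus operators K_i = <i|_E U |0>_E.
Number of Kraus operators = dim(H_env) = d_env
= 8

8


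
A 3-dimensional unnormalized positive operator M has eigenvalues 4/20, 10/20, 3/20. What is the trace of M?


tr(M) = sum of eigenvalues
= 4/20 + 10/20 + 3/20
= 17/20
= 0.8500

0.8500


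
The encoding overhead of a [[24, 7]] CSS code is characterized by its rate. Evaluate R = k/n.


Code rate R = k/n
= 7/24
= 0.2917

0.2917


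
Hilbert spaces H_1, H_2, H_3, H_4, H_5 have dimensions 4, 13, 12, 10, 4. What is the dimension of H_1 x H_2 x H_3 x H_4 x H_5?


dim(H_1 x H_2 x H_3 x H_4 x H_5) = 4 * 13 * 12 * 10 * 4
= 52 * 12 * 10 * 4
= 624 * 10 * 4
= 6240 * 4
= 24960

24960


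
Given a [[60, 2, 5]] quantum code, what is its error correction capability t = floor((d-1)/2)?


Code parameters: [[60, 2, 5]], distance d = 5.
Number of correctable errors = floor((d-1)/2)
= floor((5 - 1)/2)
= floor(4/2)
= 2

2


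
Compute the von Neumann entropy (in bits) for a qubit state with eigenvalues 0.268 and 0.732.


S = -p*log2(p) - (1-p)*log2(1-p)
p = 0.2680, 1-p = 0.7320
= -0.2680 * log2(0.2680) - 0.7320 * log2(0.7320)
= -(-0.5091) - (-0.3295)
= 0.8386

0.8386


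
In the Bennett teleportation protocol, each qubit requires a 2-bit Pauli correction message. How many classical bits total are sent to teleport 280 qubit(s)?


Quantum teleportation requires 2 classical bits per qubit teleported.
280 qubit(s) -> 2 * 280 = 560 classical bits

560


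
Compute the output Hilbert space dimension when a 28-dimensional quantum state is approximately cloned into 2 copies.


Output space = H^(tensor 2) where dim(H) = 28
dim = 28^2
= 784

784


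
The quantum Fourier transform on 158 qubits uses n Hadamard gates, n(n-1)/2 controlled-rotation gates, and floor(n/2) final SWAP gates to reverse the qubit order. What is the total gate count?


Hadamard gates: 158
Controlled rotations: n*(n-1)/2 = 158*157/2 = 12403
SWAP gates: floor(n/2) = floor(158/2) = 79
Total = 158 + 12403 + 79
= 12640

12640


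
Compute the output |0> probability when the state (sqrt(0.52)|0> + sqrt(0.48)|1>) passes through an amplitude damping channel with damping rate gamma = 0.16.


For amplitude damping with parameter gamma on state sqrt(a)|0> + sqrt(b)|1>:
alpha^2 = 0.52, beta^2 = 0.48
P(|0>) = alpha^2 + gamma * beta^2
= 0.52 + 0.16 * 0.48
= 0.52 + 0.0768
= 0.5968

0.5968


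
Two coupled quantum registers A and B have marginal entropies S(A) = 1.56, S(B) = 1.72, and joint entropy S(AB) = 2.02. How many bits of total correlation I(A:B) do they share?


I(A:B) = S(A) + S(B) - S(AB)
= 1.56 + 1.72 - 2.02
= 1.2600

1.2600


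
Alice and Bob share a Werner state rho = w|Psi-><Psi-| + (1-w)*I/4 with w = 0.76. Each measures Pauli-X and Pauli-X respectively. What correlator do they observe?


|Psi-> = (|01> - |10>)/sqrt(2)
For the pure Bell state, <X_A X_B> = -1 (Bell-state Pauli correlator).
The maximally-mixed part I/4 has tr(I/4 * P tensor P) = 0 for any traceless Pauli P.
So <X_A X_B>_rho = w * (-1) + (1 - w) * 0
= 0.76 * (-1)
= -0.7600

-0.7600


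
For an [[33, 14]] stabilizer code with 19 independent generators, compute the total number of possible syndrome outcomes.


Each stabilizer generator gives a binary (+1 or -1) measurement outcome.
With 19 independent generators:
Total syndromes = 2^19
= 524288

524288


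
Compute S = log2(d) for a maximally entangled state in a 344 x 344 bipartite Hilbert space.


For a maximally entangled state in d x d:
S = log2(d) = log2(344)
= 8.4263

8.4263


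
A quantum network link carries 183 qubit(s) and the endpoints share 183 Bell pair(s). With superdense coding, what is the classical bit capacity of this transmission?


Superdense coding allows 2 classical bits per shared entangled pair.
183 pair(s) -> 2 * 183 = 366 classical bits

366


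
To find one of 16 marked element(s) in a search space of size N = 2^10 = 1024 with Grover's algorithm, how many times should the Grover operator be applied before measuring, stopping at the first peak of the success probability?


After j Grover iterations the success probability is P(j) = sin^2((2j+1)*theta), where sin(theta) = sqrt(k/N).
N = 2^10 = 1024, k = 16
sin(theta) = sqrt(k/N) = 0.125
theta = arcsin(sqrt(k/N)) = 0.1253278312 rad
P(j) reaches its first maximum when (2j+1)*theta is as close as possible to pi/2, i.e. j = round(pi/(4*theta) - 1/2).
pi/(4*theta) - 1/2 = 5.7667
(For comparison, the common estimate pi/4 * sqrt(N/k) = 6.2832; the exact maximiser is used here.)
Optimal iterations = 6

6


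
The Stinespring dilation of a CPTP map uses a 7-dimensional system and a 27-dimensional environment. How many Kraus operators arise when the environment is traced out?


Tracing out the environment in an orthonormal basis {|i>_E} gives Kraus operators K_i = <i|_E U |0>_E.
Number of Kraus operators = dim(H_env) = d_env
= 27

27


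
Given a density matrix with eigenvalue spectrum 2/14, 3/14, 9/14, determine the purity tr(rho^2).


tr(rho^2) = sum of eigenvalues squared
= (2/14)^2 + (3/14)^2 + (9/14)^2
= (4 + 9 + 81) / 196
= 94/196
= 0.4796

0.4796


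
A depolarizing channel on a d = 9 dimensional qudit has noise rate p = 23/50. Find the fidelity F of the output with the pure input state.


F = (1-p) + p/d
= (1 - 0.4600) + 0.4600/9
= 0.5400 + 0.0511
= 0.5911

0.5911


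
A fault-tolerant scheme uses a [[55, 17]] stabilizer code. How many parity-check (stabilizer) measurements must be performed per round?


For an [[n,k]] stabilizer code:
Number of stabilizer generators = n - k
= 55 - 17
= 38

38


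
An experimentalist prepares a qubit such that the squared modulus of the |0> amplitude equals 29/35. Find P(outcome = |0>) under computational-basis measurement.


|alpha|^2 = 29/35 = 0.8286
|beta|^2 = 1 - 29/35 = 6/35 = 0.1714
P(|0>) = |alpha|^2 = 0.8286

0.8286


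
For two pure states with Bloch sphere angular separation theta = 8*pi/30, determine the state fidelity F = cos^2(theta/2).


For states separated by angle theta on Bloch sphere:
F = cos^2(theta/2)
theta = 8*pi/30 = 0.8378
theta/2 = 0.4189
cos(theta/2) = 0.9135
F = 0.8346

0.8346


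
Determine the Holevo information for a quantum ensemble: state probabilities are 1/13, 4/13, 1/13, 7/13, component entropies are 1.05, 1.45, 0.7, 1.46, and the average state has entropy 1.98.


chi = S(rho) - sum_i p_i * S(rho_i)
Weighted entropy = 1/13 * 1.05 + 4/13 * 1.45 + 1/13 * 0.7 + 7/13 * 1.46
= 1.3669
chi = 1.98 - 1.3669
= 0.6131

0.6131


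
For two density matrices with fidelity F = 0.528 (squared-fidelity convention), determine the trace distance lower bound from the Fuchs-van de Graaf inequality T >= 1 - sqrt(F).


Fuchs-van de Graaf (squared-fidelity convention): 1 - sqrt(F) <= T <= sqrt(1 - F).
Lower bound: T >= 1 - sqrt(F)
sqrt(F) = sqrt(0.528) = 0.7266
T >= 1 - 0.7266
T >= 0.2734

0.2734


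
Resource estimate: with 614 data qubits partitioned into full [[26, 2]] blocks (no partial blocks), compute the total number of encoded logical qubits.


Each code block uses 26 physical qubits for 2 logical qubit(s).
Number of complete blocks = floor(614 / 26) = 23
Logical qubits = 23 * 2
= 46

46


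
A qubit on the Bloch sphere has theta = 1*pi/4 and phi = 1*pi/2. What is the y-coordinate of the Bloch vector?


theta = 0.7854, phi = 1.5708
r_y = sin(theta)*sin(phi) = 0.7071 * 1.0000
r_y = 0.7071

0.7071


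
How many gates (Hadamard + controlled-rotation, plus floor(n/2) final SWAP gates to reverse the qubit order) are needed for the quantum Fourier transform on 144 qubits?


Hadamard gates: 144
Controlled rotations: n*(n-1)/2 = 144*143/2 = 10296
SWAP gates: floor(n/2) = floor(144/2) = 72
Total = 144 + 10296 + 72
= 10512

10512


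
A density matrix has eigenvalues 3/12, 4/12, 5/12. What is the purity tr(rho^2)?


tr(rho^2) = sum of eigenvalues squared
= (3/12)^2 + (4/12)^2 + (5/12)^2
= (9 + 16 + 25) / 144
= 50/144
= 0.3472

0.3472


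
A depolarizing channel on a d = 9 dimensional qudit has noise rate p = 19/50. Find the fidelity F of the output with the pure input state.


F = (1-p) + p/d
= (1 - 0.3800) + 0.3800/9
= 0.6200 + 0.0422
= 0.6622

0.6622


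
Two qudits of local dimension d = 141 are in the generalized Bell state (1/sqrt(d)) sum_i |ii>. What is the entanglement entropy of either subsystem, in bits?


For a maximally entangled state in d x d:
S = log2(d) = log2(141)
= 7.1396

7.1396


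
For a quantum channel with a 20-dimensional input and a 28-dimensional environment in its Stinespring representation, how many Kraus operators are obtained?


Tracing out the environment in an orthonormal basis {|i>_E} gives Kraus operators K_i = <i|_E U |0>_E.
Number of Kraus operators = dim(H_env) = d_env
= 28

28


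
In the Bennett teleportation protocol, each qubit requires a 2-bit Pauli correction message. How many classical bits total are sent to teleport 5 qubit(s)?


Quantum teleportation requires 2 classical bits per qubit teleported.
5 qubit(s) -> 2 * 5 = 10 classical bits

10


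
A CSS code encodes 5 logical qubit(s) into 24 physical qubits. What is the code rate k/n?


Code rate R = k/n
= 5/24
= 0.2083

0.2083


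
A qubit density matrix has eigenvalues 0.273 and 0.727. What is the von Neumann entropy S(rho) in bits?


S = -p*log2(p) - (1-p)*log2(1-p)
p = 0.2730, 1-p = 0.7270
= -0.2730 * log2(0.2730) - 0.7270 * log2(0.7270)
= -(-0.5113) - (-0.3344)
= 0.8457

0.8457


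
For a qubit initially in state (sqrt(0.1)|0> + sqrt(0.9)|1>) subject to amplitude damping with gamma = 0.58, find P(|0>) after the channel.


For amplitude damping with parameter gamma on state sqrt(a)|0> + sqrt(b)|1>:
alpha^2 = 0.1, beta^2 = 0.9
P(|0>) = alpha^2 + gamma * beta^2
= 0.1 + 0.58 * 0.9
= 0.1 + 0.5220
= 0.6220

0.6220


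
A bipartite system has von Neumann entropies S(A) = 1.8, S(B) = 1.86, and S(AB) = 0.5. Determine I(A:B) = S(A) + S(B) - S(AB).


I(A:B) = S(A) + S(B) - S(AB)
= 1.8 + 1.86 - 0.5
= 3.1600

3.1600


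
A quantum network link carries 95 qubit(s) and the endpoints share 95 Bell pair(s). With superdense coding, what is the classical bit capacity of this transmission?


Superdense coding allows 2 classical bits per shared entangled pair.
95 pair(s) -> 2 * 95 = 190 classical bits

190


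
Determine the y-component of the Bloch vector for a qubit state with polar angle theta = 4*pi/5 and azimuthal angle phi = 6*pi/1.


theta = 2.5133, phi = 18.8496
r_y = sin(theta)*sin(phi) = 0.5878 * 0.0000
r_y = 0.0000

0.0000


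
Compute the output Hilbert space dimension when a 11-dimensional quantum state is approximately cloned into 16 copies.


Output space = H^(tensor 16) where dim(H) = 11
dim = 11^16
= 121 (after 2 factors)
= 1331 (after 3 factors)
= 14641 (after 4 factors)
= 161051 (after 5 factors)
= 1771561 (after 6 factors)
= 19487171 (after 7 factors)
= 214358881 (after 8 factors)
= 2357947691 (after 9 factors)
= 25937424601 (after 10 factors)
= 285311670611 (after 11 factors)
= 3138428376721 (after 12 factors)
= 34522712143931 (after 13 factors)
= 379749833583241 (after 14 factors)
= 4177248169415651 (after 15 factors)
= 45949729863572161 (after 16 factors)
= 45949729863572161

45949729863572161


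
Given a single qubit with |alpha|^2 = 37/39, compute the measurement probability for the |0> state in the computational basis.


|alpha|^2 = 37/39 = 0.9487
|beta|^2 = 1 - 37/39 = 2/39 = 0.0513
P(|0>) = |alpha|^2 = 0.9487

0.9487


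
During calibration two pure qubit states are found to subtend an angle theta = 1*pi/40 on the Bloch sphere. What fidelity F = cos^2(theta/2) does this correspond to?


For states separated by angle theta on Bloch sphere:
F = cos^2(theta/2)
theta = 1*pi/40 = 0.0785
theta/2 = 0.0393
cos(theta/2) = 0.9992
F = 0.9985

0.9985


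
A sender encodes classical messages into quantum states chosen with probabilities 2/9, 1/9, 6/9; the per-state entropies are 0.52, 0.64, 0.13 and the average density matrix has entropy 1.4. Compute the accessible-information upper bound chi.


chi = S(rho) - sum_i p_i * S(rho_i)
Weighted entropy = 2/9 * 0.52 + 1/9 * 0.64 + 6/9 * 0.13
= 0.2733
chi = 1.4 - 0.2733
= 1.1267

1.1267


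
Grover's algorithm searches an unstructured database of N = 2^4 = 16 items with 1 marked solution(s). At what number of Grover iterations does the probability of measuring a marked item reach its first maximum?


After j Grover iterations the success probability is P(j) = sin^2((2j+1)*theta), where sin(theta) = sqrt(k/N).
N = 2^4 = 16, k = 1
sin(theta) = sqrt(k/N) = 0.25
theta = arcsin(sqrt(k/N)) = 0.2526802551 rad
P(j) reaches its first maximum when (2j+1)*theta is as close as possible to pi/2, i.e. j = round(pi/(4*theta) - 1/2).
pi/(4*theta) - 1/2 = 2.6083
(For comparison, the common estimate pi/4 * sqrt(N/k) = 3.1416; the exact maximiser is used here.)
Optimal iterations = 3

3


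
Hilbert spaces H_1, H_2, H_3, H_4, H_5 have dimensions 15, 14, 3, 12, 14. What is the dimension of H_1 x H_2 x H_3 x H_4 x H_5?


dim(H_1 x H_2 x H_3 x H_4 x H_5) = 15 * 14 * 3 * 12 * 14
= 210 * 3 * 12 * 14
= 630 * 12 * 14
= 7560 * 14
= 105840

105840
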